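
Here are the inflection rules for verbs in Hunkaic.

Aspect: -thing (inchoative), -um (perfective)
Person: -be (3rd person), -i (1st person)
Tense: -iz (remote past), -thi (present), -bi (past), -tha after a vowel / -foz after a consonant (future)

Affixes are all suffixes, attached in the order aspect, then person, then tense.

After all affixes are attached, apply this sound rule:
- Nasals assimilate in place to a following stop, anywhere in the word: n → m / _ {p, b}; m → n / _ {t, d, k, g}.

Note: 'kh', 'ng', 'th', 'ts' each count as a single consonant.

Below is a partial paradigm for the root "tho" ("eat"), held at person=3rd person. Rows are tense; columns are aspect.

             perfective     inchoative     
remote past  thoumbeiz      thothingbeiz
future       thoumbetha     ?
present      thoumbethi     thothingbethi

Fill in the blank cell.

Attach aspect inchoative -thing → thothing.
Attach person 3rd person -be → thothingbe.
Attach tense future -tha (after vowel 'e') → thothingbetha.
Nasal assimilation: no change.

thothingbetha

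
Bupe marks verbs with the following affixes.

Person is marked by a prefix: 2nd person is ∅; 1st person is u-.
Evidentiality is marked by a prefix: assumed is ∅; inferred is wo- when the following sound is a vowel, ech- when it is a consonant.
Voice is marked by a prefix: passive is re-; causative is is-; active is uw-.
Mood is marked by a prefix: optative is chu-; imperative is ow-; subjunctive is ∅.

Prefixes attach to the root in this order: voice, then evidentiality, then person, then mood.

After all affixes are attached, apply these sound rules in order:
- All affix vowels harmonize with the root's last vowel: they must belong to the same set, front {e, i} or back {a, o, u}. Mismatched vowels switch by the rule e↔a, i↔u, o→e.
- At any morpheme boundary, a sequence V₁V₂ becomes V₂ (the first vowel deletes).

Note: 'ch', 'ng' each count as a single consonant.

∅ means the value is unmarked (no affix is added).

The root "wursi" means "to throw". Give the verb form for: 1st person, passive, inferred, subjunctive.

echrewursi

Attach voice passive re- → rewursi.
Attach evidentiality inferred ech- (before consonant 'r') → echrewursi.
Attach person 1st person u- → uechrewursi.
mood = subjunctive: zero marking, form stays uechrewursi.
Apply vowel harmony: uechrewursi → iechrewursi.
Apply vowel deletion: iechrewursi → echrewursi.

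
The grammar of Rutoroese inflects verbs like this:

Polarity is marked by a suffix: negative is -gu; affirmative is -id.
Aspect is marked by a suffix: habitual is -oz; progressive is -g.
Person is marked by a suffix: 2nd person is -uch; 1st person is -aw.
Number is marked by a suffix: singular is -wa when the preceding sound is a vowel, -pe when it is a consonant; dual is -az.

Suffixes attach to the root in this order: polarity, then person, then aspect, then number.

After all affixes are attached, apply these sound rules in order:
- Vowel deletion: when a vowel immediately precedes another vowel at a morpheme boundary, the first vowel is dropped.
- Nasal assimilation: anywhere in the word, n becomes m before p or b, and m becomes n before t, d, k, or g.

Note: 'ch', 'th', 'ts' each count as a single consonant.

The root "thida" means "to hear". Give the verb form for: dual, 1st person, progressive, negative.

Attach polarity negative -gu → thidagu.
Attach person 1st person -aw → thidaguaw.
Attach aspect progressive -g → thidaguawg.
Attach number dual -az → thidaguawgaz.
Apply vowel deletion: thidaguawgaz → thidagawgaz.
Nasal assimilation: no change.

thidagawgaz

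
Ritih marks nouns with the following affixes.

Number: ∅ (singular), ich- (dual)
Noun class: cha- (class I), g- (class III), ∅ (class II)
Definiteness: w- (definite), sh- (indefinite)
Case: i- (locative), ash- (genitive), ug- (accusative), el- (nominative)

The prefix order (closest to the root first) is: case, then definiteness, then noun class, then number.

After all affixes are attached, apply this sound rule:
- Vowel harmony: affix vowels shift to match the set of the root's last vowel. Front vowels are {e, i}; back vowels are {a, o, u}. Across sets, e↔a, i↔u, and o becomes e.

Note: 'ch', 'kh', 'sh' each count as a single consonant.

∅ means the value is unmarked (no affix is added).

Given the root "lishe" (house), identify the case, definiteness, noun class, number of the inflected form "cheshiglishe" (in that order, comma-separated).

Segment: cha-sh-ug-lishe.
case: ug- → accusative.
definiteness: sh- → indefinite.
noun class: cha- → class I.
number: ∅ → singular.

accusative, indefinite, class I, singular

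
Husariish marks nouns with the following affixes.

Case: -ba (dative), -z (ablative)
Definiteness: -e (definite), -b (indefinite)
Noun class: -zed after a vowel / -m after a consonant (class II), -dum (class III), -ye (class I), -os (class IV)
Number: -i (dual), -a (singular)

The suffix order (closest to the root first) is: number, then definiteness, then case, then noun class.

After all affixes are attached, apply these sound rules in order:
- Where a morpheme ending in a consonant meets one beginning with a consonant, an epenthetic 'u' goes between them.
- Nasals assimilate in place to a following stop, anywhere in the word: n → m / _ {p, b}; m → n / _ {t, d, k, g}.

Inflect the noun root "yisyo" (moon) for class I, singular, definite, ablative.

Attach number singular -a → yisyoa.
Attach definiteness definite -e → yisyoae.
Attach case ablative -z → yisyoaez.
Attach noun class class I -ye → yisyoaezye.
Apply epenthesis: yisyoaezye → yisyoaezuye.
Nasal assimilation: no change.

yisyoaezuye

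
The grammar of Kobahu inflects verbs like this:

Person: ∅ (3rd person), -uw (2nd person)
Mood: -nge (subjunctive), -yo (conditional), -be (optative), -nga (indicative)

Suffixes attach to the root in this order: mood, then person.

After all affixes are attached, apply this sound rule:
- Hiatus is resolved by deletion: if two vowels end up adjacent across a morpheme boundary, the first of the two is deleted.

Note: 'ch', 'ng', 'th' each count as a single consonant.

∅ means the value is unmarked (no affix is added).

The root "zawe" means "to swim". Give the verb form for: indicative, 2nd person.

zawenguw

Attach mood indicative -nga → zawenga.
Attach person 2nd person -uw → zawengauw.
Apply vowel deletion: zawengauw → zawenguw.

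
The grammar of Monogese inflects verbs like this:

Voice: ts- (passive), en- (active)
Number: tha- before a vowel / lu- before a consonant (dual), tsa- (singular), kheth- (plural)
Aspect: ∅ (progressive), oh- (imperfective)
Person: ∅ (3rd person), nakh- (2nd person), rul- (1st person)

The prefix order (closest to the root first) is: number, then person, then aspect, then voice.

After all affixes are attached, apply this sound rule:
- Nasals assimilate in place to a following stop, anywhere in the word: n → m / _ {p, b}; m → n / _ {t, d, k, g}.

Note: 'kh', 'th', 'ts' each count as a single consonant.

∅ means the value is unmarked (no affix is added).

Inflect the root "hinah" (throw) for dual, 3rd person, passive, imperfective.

tsohluhinah

Attach number dual lu- (before consonant 'h') → luhinah.
person = 3rd person: zero marking, form stays luhinah.
Attach aspect imperfective oh- → ohluhinah.
Attach voice passive ts- → tsohluhinah.
Nasal assimilation: no change.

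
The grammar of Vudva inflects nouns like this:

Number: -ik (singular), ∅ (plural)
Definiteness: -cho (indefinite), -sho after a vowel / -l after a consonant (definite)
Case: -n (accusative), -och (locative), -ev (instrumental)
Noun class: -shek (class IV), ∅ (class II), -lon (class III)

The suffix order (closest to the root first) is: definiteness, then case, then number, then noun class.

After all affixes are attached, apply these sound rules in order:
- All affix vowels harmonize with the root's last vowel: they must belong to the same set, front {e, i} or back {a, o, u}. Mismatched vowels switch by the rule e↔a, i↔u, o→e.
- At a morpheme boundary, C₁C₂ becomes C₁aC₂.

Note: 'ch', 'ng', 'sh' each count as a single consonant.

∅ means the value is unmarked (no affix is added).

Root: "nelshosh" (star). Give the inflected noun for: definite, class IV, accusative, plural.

Attach definiteness definite -l (after consonant 'sh') → nelshoshl.
Attach case accusative -n → nelshoshln.
number = plural: zero marking, form stays nelshoshln.
Attach noun class class IV -shek → nelshoshlnshek.
Apply vowel harmony: nelshoshlnshek → nelshoshlnshak.
Apply epenthesis: nelshoshlnshak → nelshoshalanashak.

nelshoshalanashak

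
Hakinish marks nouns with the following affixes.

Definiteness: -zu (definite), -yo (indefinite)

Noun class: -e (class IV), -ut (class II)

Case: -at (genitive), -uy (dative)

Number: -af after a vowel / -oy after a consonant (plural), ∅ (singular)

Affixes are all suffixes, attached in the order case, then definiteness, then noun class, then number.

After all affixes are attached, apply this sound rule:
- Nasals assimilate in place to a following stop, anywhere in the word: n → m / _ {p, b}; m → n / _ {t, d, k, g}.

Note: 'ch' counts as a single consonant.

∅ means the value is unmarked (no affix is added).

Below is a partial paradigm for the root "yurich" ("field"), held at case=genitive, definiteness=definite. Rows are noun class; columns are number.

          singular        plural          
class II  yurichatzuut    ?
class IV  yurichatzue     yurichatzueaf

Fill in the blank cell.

yurichatzuutoy

Attach case genitive -at → yurichat.
Attach definiteness definite -zu → yurichatzu.
Attach noun class class II -ut → yurichatzuut.
Attach number plural -oy (after consonant 't') → yurichatzuutoy.
Nasal assimilation: no change.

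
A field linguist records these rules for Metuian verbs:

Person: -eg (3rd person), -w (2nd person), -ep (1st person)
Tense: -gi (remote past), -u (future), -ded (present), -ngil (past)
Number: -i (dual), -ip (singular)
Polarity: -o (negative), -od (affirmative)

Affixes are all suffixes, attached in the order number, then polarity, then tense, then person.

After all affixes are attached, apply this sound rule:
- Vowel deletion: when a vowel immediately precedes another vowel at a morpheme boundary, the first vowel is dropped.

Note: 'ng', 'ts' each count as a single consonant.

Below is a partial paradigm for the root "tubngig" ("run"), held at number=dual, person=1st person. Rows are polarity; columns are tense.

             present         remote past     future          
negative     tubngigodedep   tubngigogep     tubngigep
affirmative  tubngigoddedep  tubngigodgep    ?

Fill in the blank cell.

Attach number dual -i → tubngigi.
Attach polarity affirmative -od → tubngigiod.
Attach tense future -u → tubngigiodu.
Attach person 1st person -ep → tubngigioduep.
Apply vowel deletion: tubngigioduep → tubngigodep.

tubngigodep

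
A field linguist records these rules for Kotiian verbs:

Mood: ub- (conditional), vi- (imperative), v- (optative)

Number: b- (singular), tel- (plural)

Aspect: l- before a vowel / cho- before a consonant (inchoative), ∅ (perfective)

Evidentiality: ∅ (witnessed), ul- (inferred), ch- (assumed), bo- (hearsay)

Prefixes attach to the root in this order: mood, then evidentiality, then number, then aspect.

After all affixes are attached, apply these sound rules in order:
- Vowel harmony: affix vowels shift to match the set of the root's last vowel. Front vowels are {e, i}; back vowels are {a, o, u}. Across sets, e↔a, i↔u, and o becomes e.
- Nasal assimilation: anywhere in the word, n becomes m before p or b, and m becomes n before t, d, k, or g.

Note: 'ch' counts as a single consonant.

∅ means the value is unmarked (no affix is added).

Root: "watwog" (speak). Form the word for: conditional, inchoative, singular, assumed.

Attach mood conditional ub- → ubwatwog.
Attach evidentiality assumed ch- → chubwatwog.
Attach number singular b- → bchubwatwog.
Attach aspect inchoative cho- (before consonant 'b') → chobchubwatwog.
Vowel harmony: no change.
Nasal assimilation: no change.

chobchubwatwog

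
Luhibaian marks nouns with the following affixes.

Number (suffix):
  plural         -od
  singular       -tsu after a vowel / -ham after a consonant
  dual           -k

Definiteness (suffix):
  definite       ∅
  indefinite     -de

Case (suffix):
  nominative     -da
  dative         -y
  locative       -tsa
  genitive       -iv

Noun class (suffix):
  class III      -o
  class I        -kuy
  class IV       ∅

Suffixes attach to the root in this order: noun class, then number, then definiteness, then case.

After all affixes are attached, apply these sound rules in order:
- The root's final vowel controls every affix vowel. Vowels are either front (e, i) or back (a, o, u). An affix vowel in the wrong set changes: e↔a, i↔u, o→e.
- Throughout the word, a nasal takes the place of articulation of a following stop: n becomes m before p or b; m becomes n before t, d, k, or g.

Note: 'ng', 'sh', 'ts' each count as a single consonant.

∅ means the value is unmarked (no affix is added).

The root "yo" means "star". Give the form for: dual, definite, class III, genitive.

Attach noun class class III -o → yoo.
Attach number dual -k → yook.
definiteness = definite: zero marking, form stays yook.
Attach case genitive -iv → yookiv.
Apply vowel harmony: yookiv → yookuv.
Nasal assimilation: no change.

yookuv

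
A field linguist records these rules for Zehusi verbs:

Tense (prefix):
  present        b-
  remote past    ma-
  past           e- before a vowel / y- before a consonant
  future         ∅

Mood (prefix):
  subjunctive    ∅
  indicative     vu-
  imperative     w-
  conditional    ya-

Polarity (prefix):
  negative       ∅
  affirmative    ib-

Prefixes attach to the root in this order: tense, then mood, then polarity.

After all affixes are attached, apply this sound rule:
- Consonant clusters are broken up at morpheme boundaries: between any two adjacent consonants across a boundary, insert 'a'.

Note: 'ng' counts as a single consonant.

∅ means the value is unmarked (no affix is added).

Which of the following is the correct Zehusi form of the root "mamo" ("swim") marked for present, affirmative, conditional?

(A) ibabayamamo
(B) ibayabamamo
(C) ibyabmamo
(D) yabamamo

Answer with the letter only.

B

Attach tense present b- → bmamo.
Attach mood conditional ya- → yabmamo.
Attach polarity affirmative ib- → ibyabmamo.
Apply epenthesis: ibyabmamo → ibayabamamo.
So the correct form is ibayabamamo, option (B).
(A) ibabayamamo is wrong: it has the affixes in the wrong order.
(D) yabamamo is wrong: it uses negative instead of affirmative for polarity.
(C) ibyabmamo is wrong: it fails to apply the sound rule(s).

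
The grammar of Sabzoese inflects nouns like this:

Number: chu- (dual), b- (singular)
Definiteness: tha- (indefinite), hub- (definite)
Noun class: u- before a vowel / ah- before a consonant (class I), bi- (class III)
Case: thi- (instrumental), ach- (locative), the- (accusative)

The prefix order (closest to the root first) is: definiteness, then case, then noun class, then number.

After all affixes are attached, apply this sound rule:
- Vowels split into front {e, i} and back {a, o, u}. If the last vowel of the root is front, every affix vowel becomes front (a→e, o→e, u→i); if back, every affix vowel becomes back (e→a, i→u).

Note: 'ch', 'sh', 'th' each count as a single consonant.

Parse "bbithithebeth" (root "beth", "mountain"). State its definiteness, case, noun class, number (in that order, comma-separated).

Segment: b-bi-thi-tha-beth.
definiteness: tha- → indefinite.
case: thi- → instrumental.
noun class: bi- → class III.
number: b- → singular.

indefinite, instrumental, class III, singular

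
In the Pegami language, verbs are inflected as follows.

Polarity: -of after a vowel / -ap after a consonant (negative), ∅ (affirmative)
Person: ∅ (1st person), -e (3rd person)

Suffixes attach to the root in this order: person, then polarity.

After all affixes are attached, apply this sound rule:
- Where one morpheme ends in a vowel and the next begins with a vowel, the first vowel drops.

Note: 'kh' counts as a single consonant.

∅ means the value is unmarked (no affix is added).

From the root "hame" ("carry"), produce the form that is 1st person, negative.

person = 1st person: zero marking, form stays hame.
Attach polarity negative -of (after vowel 'e') → hameof.
Apply vowel deletion: hameof → hamof.

hamof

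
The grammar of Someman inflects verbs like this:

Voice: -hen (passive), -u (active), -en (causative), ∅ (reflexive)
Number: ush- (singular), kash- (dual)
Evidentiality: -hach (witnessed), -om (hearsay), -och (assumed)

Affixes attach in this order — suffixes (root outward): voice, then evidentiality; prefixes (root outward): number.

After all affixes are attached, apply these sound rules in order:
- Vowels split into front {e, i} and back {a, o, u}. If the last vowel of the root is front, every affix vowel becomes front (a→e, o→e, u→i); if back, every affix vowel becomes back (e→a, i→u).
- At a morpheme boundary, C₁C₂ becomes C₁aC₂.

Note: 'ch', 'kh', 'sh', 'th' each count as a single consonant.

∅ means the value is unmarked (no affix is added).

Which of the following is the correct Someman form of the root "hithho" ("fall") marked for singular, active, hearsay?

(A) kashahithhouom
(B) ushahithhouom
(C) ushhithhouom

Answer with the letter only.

Attach voice active -u → hithhou.
Attach evidentiality hearsay -om → hithhouom.
Attach number singular ush- → ushhithhouom.
Vowel harmony: no change.
Apply epenthesis: ushhithhouom → ushahithhouom.
So the correct form is ushahithhouom, option (B).
(A) kashahithhouom is wrong: it uses dual instead of singular for number.
(C) ushhithhouom is wrong: it fails to apply the sound rule(s).

B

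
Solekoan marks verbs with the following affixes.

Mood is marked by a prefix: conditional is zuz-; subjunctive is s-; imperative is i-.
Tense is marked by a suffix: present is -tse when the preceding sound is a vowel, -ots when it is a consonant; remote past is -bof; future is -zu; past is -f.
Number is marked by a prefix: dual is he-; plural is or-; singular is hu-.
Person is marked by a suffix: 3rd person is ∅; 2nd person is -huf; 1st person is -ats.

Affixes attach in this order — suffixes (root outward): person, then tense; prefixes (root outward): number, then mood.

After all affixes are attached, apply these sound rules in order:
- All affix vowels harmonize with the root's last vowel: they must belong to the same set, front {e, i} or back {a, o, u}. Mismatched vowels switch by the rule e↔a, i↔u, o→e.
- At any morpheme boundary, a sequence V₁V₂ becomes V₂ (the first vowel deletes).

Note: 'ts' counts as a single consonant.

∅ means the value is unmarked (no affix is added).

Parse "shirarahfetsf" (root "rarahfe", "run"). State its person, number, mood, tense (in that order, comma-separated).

1st person, singular, subjunctive, past

Segment: s-hu-rarahfe-ats-f.
person: -ats → 1st person.
number: hu- → singular.
mood: s- → subjunctive.
tense: -f → past.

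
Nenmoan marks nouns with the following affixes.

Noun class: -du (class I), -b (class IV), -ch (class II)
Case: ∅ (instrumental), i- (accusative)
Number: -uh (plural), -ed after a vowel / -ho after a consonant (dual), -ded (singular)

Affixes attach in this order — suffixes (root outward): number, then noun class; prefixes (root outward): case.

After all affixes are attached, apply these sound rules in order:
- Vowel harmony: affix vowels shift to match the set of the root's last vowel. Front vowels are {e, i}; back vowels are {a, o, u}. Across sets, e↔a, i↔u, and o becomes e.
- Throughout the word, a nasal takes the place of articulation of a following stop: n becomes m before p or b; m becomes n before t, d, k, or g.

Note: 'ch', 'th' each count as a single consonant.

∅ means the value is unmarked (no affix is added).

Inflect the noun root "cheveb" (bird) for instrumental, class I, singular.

case = instrumental: zero marking, form stays cheveb.
Attach number singular -ded → chevebded.
Attach noun class class I -du → chevebdeddu.
Apply vowel harmony: chevebdeddu → chevebdeddi.
Nasal assimilation: no change.

chevebdeddi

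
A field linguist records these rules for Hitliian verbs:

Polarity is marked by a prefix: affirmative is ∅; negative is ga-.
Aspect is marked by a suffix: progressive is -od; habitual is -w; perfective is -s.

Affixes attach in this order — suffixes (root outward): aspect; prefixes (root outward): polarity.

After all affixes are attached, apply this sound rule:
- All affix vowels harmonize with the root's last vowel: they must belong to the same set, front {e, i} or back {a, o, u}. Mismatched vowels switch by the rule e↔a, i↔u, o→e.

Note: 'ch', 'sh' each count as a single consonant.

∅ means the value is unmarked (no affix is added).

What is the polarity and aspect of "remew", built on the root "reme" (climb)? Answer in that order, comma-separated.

Segment: reme-w.
polarity: ∅ → affirmative.
aspect: -w → habitual.

affirmative, habitual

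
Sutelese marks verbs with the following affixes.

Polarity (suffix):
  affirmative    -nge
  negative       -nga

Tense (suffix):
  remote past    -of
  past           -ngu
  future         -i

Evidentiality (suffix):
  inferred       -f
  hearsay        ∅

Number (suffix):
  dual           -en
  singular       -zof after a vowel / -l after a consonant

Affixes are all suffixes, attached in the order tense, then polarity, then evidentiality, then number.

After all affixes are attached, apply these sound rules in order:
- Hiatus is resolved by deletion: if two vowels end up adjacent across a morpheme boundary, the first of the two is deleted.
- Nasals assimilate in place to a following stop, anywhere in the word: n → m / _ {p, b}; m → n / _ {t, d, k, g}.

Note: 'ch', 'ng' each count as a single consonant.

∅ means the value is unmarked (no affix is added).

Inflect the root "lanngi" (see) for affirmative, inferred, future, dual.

Attach tense future -i → lanngii.
Attach polarity affirmative -nge → lanngiinge.
Attach evidentiality inferred -f → lanngiingef.
Attach number dual -en → lanngiingefen.
Apply vowel deletion: lanngiingefen → lanngingefen.
Nasal assimilation: no change.

lanngingefen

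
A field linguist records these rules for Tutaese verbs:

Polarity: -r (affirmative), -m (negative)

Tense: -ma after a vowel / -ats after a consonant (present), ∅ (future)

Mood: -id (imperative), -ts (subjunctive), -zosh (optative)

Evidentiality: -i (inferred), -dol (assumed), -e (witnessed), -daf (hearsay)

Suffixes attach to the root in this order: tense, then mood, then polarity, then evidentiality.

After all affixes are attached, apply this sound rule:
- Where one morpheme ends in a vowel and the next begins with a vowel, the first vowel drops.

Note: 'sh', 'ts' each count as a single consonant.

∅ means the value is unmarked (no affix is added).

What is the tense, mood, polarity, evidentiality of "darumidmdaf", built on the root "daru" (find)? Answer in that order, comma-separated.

present, imperative, negative, hearsay

Segment: daru-ma-id-m-daf.
tense: -ma/ats → present.
mood: -id → imperative.
polarity: -m → negative.
evidentiality: -daf → hearsay.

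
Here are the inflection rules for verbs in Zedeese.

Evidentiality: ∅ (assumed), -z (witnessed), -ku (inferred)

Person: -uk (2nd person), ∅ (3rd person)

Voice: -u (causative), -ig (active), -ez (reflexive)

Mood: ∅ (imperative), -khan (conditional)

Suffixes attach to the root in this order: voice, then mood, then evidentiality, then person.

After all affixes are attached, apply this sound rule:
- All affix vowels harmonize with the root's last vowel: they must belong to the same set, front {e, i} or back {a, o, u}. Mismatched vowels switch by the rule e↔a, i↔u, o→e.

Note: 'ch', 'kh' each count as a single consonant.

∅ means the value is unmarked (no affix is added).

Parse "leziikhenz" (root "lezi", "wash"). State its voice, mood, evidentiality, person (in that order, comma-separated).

Segment: lezi-u-khan-z.
voice: -u → causative.
mood: -khan → conditional.
evidentiality: -z → witnessed.
person: ∅ → 3rd person.

causative, conditional, witnessed, 3rd person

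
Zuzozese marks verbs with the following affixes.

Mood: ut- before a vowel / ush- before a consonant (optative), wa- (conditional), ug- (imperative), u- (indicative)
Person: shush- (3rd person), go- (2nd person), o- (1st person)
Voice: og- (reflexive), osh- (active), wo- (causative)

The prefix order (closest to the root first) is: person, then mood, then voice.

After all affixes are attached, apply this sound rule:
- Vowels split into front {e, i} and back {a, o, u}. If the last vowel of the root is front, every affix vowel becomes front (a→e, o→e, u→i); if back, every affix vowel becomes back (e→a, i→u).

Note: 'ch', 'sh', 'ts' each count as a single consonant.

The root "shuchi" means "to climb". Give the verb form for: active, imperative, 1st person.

Attach person 1st person o- → oshuchi.
Attach mood imperative ug- → ugoshuchi.
Attach voice active osh- → oshugoshuchi.
Apply vowel harmony: oshugoshuchi → eshigeshuchi.

eshigeshuchi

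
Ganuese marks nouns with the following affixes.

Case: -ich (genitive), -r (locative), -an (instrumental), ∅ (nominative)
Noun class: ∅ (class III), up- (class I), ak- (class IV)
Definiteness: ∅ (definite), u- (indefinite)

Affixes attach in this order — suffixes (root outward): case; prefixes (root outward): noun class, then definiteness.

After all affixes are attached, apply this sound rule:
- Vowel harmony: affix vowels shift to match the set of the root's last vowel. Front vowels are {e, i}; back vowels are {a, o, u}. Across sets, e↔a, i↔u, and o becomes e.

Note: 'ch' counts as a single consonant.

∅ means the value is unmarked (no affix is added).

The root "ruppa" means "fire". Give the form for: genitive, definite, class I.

upruppauch

Attach case genitive -ich → ruppaich.
Attach noun class class I up- → upruppaich.
definiteness = definite: zero marking, form stays upruppaich.
Apply vowel harmony: upruppaich → upruppauch.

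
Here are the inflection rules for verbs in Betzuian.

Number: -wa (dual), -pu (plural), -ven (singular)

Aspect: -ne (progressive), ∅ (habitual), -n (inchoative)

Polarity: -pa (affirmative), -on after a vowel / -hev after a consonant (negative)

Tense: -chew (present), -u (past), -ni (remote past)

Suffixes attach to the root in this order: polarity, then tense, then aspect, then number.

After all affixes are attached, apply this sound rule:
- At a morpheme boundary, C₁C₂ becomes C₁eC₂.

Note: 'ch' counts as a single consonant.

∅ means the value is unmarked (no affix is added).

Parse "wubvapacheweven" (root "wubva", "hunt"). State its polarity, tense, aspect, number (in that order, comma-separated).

Segment: wubva-pa-chew-ven.
polarity: -pa → affirmative.
tense: -chew → present.
aspect: ∅ → habitual.
number: -ven → singular.

affirmative, present, habitual, singular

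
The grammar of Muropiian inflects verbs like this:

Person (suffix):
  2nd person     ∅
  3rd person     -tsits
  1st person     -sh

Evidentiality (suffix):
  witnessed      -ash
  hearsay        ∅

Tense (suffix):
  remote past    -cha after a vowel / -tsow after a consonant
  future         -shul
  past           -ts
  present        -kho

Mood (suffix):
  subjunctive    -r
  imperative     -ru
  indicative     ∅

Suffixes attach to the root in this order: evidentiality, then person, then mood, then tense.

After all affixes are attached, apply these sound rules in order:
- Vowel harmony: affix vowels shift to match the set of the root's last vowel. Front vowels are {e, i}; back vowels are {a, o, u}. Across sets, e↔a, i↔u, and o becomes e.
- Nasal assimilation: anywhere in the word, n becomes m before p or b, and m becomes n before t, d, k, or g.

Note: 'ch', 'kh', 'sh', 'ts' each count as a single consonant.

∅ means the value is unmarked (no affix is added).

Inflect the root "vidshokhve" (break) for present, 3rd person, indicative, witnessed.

Attach evidentiality witnessed -ash → vidshokhveash.
Attach person 3rd person -tsits → vidshokhveashtsits.
mood = indicative: zero marking, form stays vidshokhveashtsits.
Attach tense present -kho → vidshokhveashtsitskho.
Apply vowel harmony: vidshokhveashtsitskho → vidshokhveeshtsitskhe.
Nasal assimilation: no change.

vidshokhveeshtsitskhe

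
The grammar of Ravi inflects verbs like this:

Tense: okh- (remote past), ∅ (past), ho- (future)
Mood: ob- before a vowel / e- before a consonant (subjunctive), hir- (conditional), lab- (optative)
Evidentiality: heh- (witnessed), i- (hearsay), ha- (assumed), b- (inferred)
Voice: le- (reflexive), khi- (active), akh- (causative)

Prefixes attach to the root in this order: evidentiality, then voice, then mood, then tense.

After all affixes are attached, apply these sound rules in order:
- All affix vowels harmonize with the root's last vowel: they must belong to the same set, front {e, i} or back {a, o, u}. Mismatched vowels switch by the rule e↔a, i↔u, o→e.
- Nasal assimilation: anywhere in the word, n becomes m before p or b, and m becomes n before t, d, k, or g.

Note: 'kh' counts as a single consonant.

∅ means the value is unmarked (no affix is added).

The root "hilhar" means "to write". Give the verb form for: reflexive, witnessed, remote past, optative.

Attach evidentiality witnessed heh- → hehhilhar.
Attach voice reflexive le- → lehehhilhar.
Attach mood optative lab- → lablehehhilhar.
Attach tense remote past okh- → okhlablehehhilhar.
Apply vowel harmony: okhlablehehhilhar → okhlablahahhilhar.
Nasal assimilation: no change.

okhlablahahhilhar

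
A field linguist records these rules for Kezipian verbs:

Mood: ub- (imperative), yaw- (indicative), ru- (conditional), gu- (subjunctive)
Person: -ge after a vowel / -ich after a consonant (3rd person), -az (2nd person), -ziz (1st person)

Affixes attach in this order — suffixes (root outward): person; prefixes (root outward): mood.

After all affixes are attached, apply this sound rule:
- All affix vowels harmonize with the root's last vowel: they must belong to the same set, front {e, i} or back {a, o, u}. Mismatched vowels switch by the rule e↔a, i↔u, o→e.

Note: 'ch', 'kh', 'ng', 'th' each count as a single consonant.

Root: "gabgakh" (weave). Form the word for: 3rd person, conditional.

rugabgakhuch

Attach mood conditional ru- → rugabgakh.
Attach person 3rd person -ich (after consonant 'kh') → rugabgakhich.
Apply vowel harmony: rugabgakhich → rugabgakhuch.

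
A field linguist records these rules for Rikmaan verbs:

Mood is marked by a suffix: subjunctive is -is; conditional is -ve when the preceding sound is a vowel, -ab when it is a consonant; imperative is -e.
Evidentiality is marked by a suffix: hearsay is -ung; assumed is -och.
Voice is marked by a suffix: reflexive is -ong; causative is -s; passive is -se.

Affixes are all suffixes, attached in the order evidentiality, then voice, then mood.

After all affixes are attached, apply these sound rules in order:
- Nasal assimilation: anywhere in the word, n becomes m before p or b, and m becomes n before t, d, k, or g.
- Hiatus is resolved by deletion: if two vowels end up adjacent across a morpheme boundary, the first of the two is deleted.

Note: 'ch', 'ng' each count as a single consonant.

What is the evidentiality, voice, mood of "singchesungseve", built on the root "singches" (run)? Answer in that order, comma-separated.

Segment: singches-ung-se-ve.
evidentiality: -ung → hearsay.
voice: -se → passive.
mood: -ve/ab → conditional.

hearsay, passive, conditional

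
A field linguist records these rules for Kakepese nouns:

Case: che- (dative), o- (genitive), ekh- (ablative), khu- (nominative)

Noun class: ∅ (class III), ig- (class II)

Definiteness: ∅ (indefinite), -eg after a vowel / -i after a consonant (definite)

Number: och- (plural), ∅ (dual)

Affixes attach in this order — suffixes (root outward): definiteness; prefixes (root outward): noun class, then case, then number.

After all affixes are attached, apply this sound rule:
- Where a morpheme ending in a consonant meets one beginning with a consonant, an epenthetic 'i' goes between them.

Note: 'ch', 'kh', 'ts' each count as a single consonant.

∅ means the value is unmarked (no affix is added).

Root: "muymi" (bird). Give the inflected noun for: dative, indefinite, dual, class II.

cheigimuymi

Attach noun class class II ig- → igmuymi.
Attach case dative che- → cheigmuymi.
definiteness = indefinite: zero marking, form stays cheigmuymi.
number = dual: zero marking, form stays cheigmuymi.
Apply epenthesis: cheigmuymi → cheigimuymi.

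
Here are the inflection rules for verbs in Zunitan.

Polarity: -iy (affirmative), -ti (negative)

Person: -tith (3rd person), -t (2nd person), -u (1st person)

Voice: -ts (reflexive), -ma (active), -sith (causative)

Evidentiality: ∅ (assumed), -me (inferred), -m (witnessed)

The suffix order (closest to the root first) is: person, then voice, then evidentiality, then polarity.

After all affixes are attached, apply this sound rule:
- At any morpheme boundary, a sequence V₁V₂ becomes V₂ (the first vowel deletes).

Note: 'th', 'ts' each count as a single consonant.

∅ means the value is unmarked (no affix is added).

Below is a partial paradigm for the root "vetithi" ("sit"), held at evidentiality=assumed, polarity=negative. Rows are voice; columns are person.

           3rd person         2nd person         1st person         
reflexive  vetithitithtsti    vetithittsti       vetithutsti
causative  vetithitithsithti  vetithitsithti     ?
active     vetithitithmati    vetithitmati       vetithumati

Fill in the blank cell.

vetithusithti

Attach person 1st person -u → vetithiu.
Attach voice causative -sith → vetithiusith.
evidentiality = assumed: zero marking, form stays vetithiusith.
Attach polarity negative -ti → vetithiusithti.
Apply vowel deletion: vetithiusithti → vetithusithti.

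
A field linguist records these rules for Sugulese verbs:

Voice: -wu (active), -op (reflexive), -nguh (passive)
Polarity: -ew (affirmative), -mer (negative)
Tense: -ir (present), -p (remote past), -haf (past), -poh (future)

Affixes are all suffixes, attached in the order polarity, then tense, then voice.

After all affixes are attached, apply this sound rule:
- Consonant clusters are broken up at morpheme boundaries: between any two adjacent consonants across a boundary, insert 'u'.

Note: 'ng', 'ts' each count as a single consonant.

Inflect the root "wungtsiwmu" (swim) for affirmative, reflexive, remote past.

wungtsiwmuewupop

Attach polarity affirmative -ew → wungtsiwmuew.
Attach tense remote past -p → wungtsiwmuewp.
Attach voice reflexive -op → wungtsiwmuewpop.
Apply epenthesis: wungtsiwmuewpop → wungtsiwmuewupop.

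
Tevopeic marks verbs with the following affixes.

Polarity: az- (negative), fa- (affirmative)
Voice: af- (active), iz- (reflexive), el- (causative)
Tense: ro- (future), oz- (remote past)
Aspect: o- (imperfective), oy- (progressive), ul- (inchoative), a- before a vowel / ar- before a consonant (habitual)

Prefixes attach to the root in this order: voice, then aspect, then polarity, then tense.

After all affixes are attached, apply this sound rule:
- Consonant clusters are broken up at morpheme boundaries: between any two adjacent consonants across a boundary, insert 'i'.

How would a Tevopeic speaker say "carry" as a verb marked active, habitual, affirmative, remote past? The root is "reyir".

Attach voice active af- → afreyir.
Attach aspect habitual a- (before vowel 'a') → aafreyir.
Attach polarity affirmative fa- → faaafreyir.
Attach tense remote past oz- → ozfaaafreyir.
Apply epenthesis: ozfaaafreyir → ozifaaafireyir.

ozifaaafireyir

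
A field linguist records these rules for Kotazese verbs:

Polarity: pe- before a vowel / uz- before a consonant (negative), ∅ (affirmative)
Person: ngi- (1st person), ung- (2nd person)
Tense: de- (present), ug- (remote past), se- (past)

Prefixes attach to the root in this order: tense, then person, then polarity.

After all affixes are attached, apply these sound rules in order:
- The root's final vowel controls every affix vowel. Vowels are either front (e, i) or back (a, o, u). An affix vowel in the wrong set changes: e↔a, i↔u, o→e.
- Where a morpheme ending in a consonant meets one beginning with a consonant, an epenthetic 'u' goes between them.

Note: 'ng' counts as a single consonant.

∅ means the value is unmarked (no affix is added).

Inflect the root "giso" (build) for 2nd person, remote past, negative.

paungugugiso

Attach tense remote past ug- → uggiso.
Attach person 2nd person ung- → unguggiso.
Attach polarity negative pe- (before vowel 'u') → peunguggiso.
Apply vowel harmony: peunguggiso → paunguggiso.
Apply epenthesis: paunguggiso → paungugugiso.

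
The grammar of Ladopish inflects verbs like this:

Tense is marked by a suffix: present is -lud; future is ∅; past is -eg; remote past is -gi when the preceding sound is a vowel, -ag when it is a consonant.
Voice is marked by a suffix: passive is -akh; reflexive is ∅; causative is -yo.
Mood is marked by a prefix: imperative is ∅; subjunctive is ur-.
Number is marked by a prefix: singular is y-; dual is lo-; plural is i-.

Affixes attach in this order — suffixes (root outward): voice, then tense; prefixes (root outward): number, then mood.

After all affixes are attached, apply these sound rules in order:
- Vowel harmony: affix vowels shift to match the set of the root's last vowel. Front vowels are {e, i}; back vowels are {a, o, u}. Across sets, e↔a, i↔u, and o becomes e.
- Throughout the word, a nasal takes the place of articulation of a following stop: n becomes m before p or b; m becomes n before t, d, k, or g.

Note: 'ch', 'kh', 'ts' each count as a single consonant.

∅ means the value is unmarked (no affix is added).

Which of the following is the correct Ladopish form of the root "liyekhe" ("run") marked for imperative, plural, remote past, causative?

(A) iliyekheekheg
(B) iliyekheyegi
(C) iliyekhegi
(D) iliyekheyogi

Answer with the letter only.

B

Attach voice causative -yo → liyekheyo.
Attach number plural i- → iliyekheyo.
mood = imperative: zero marking, form stays iliyekheyo.
Attach tense remote past -gi (after vowel 'o') → iliyekheyogi.
Apply vowel harmony: iliyekheyogi → iliyekheyegi.
Nasal assimilation: no change.
So the correct form is iliyekheyegi, option (B).
(D) iliyekheyogi is wrong: it fails to apply the sound rule(s).
(A) iliyekheekheg is wrong: it uses passive instead of causative for voice.
(C) iliyekhegi is wrong: it uses reflexive instead of causative for voice.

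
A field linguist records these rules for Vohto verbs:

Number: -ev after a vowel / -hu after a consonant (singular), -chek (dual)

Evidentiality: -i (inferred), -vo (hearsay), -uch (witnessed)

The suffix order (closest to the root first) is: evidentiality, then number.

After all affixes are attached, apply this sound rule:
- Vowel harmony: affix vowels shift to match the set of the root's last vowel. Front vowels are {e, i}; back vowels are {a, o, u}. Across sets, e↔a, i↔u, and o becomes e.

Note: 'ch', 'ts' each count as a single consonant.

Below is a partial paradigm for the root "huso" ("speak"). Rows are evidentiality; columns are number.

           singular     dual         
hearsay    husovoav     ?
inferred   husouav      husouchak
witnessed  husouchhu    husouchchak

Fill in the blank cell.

husovochak

Attach evidentiality hearsay -vo → husovo.
Attach number dual -chek → husovochek.
Apply vowel harmony: husovochek → husovochak.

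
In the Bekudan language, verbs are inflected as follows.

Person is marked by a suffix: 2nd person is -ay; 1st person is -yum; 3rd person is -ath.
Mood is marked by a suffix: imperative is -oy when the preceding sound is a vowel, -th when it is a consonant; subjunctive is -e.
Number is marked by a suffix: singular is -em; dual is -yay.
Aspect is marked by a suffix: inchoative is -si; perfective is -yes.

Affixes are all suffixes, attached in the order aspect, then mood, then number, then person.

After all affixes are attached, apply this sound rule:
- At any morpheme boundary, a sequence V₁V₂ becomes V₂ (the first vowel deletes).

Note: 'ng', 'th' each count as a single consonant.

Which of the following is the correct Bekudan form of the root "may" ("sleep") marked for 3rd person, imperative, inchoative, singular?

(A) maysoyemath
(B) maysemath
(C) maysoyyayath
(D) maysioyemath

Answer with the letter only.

A

Attach aspect inchoative -si → maysi.
Attach mood imperative -oy (after vowel 'i') → maysioy.
Attach number singular -em → maysioyem.
Attach person 3rd person -ath → maysioyemath.
Apply vowel deletion: maysioyemath → maysoyemath.
So the correct form is maysoyemath, option (A).
(C) maysoyyayath is wrong: it uses dual instead of singular for number.
(B) maysemath is wrong: it uses subjunctive instead of imperative for mood.
(D) maysioyemath is wrong: it fails to apply the sound rule(s).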